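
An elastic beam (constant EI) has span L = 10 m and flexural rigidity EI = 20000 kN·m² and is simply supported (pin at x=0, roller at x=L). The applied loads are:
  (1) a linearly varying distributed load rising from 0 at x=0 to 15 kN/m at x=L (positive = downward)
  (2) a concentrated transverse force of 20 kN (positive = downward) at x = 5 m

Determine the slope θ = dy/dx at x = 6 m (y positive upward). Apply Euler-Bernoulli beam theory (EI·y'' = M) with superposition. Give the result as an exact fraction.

θ(6) = 367/60000 rad

Load 1 — triangular load w₀=15 kN/m (0→w₀ over full span):
  θ_1 = -w₀(7L⁴-30L²x²+15x⁴)/(360LEI) = -15·(7·10⁴-30·10²·6²+15·6⁴)/(360·10·20000) = 29/7500 rad
Load 2 — point force P=20 kN at a=5 m (b=L-a=5):
  θ_2 = -Pa(2L²-6Lx+3x²+a²)/(6LEI)  [x>a] = -20·5·(2·10²-6·10·6+3·6²+5²)/(6·10·20000) = 9/4000 rad
Superposition: θ = Σ θ_i = 367/60000 rad ≈ 0.006117 rad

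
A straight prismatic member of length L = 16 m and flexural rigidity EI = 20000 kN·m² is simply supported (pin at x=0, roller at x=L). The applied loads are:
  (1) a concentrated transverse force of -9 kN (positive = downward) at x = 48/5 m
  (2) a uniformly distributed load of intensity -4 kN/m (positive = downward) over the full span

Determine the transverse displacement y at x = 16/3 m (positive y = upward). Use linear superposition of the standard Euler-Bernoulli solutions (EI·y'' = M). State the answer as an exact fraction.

y(16/3) = 3382784/18984375 m

Load 1 — point force P=-9 kN at a=48/5 m (b=L-a=32/5):
  y_1 = -Pbx(L²-b²-x²)/(6LEI)  [x≤a] = -(-9)·(32/5)·(16/3)·(16²-(32/5)²-(16/3)²)/(6·16·20000) = 20992/703125 m
Load 2 — uniform load w=-4 kN/m over full span:
  y_2 = -wx(L³-2Lx²+x³)/(24EI) = -(-4)·(16/3)·(16³-2·16·(16/3)²+(16/3)³)/(24·20000) = 22528/151875 m
Superposition: y = Σ y_i = 3382784/18984375 m ≈ 0.178188 m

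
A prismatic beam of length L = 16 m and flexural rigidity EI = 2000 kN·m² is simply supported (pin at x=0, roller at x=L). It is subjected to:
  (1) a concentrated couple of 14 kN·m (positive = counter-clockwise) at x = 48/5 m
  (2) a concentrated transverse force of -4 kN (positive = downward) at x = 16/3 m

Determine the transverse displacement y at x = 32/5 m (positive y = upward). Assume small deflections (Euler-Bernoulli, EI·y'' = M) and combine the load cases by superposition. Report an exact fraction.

Load 1 — applied couple M₀=14 kN·m at a=48/5 m (b=L-a=32/5):
  y_1 = (M₀x³/(6L)+C₁x)/EI  [x≤a] with C₁=M₀(3b²-L²)/(6L)=-1456/75 = (14·(32/5)³/(6·16)+(-1456/75)·(32/5))/2000 = -672/15625 m
Load 2 — point force P=-4 kN at a=16/3 m (b=L-a=32/3):
  y_2 = -Pa(L-x)(2Lx-a²-x²)/(6LEI)  [x>a] = -(-4)·(16/3)·(16-(32/5))·(2·16·(32/5)-(16/3)²-(32/5)²)/(6·16·2000) = 60928/421875 m
Superposition: y = Σ y_i = 42784/421875 m ≈ 0.101414 m

y(32/5) = 42784/421875 m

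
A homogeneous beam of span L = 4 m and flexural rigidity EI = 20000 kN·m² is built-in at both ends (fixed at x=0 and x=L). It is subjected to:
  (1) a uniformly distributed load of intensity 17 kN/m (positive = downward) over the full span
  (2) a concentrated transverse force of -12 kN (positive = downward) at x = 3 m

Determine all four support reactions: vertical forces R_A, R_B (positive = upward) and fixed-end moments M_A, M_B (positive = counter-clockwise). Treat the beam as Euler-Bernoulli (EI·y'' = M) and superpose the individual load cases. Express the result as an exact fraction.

Load 1 — uniform load w=17 kN/m over full span:
  R_A = wL/2 = 17·4/2 = 34 kN
  M_A = wL²/12 = 17·4²/12 = 68/3 kN·m
  R_B = wL/2 = 17·4/2 = 34 kN
  M_B = -wL²/12 = -17·4²/12 = -68/3 kN·m
Load 2 — point force P=-12 kN at a=3 m (b=L-a=1):
  R_A = Pb²(3a+b)/L³ = (-12)·1²·(3·3+1)/4³ = -15/8 kN
  M_A = Pab²/L² = (-12)·3·1²/4² = -9/4 kN·m
  R_B = Pa²(a+3b)/L³ = (-12)·3²·(3+3·1)/4³ = -81/8 kN
  M_B = -Pa²b/L² = -(-12)·3²·1/4² = 27/4 kN·m
Superposition: R_A = 257/8 kN, M_A = 245/12 kN·m, R_B = 191/8 kN, M_B = -191/12 kN·m

R_A = 257/8 kN, M_A = 245/12 kN·m, R_B = 191/8 kN, M_B = -191/12 kN·m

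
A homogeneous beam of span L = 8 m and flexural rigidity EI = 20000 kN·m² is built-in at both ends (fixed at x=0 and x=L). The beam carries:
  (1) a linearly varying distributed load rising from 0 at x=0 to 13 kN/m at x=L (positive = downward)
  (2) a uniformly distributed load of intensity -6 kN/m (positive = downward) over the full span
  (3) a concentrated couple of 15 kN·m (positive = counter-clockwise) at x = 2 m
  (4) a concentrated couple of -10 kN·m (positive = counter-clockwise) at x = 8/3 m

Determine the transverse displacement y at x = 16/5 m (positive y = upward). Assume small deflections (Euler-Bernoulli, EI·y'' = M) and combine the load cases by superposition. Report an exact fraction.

Load 1 — triangular load w₀=13 kN/m (0→w₀ over full span):
  y_1 = -w₀x²(L-x)²(x+2L)/(120LEI) = -13·(16/5)²·(8-(16/5))²·((16/5)+2·8)/(120·8·20000) = -29952/9765625 m
Load 2 — uniform load w=-6 kN/m over full span:
  y_2 = -wx²(L-x)²/(24EI) = -(-6)·(16/5)²·(8-(16/5))²/(24·20000) = 1152/390625 m
Load 3 — applied couple M₀=15 kN·m at a=2 m (b=L-a=6):
  y_3 = (R_Ax³/6 - M_Ax²/2 - M₀(x-a)²/2)/EI  [x>a] with R_A=135/64, M_A=-45/16 = ((135/64)·(16/5)³/6 - (-45/16)·(16/5)²/2 - 15·((16/5)-2)²/2)/20000 = 189/250000 m
Load 4 — applied couple M₀=-10 kN·m at a=8/3 m (b=L-a=16/3):
  y_4 = (R_Ax³/6 - M_Ax²/2 - M₀(x-a)²/2)/EI  [x>a] with R_A=-5/3, M_A=0 = ((-5/3)·(16/5)³/6 - 0·(16/5)²/2 - (-10)·((16/5)-(8/3))²/2)/20000 = -6/15625 m
Superposition: y = Σ y_i = 39693/156250000 m ≈ 0.000254 m

y(16/5) = 39693/156250000 m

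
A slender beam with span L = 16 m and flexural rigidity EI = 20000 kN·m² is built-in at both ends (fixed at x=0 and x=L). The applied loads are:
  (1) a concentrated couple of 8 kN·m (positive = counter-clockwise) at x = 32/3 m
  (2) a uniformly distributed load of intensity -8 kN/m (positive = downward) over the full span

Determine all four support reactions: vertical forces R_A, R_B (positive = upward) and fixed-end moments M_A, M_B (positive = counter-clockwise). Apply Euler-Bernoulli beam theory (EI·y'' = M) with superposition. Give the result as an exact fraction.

R_A = -190/3 kN, M_A = -168 kN·m, R_B = -194/3 kN, M_B = 512/3 kN·m

Load 1 — applied couple M₀=8 kN·m at a=32/3 m (b=L-a=16/3):
  R_A = 6M₀ab/L³ = 6·8·(32/3)·(16/3)/16³ = 2/3 kN
  M_A = M₀b(2a-b)/L² = 8·(16/3)·(2·(32/3)-(16/3))/16² = 8/3 kN·m
  R_B = -6M₀ab/L³ = -6·8·(32/3)·(16/3)/16³ = -2/3 kN
  M_B = M₀a(2b-a)/L² = 8·(32/3)·(2·(16/3)-(32/3))/16² = 0 kN·m
Load 2 — uniform load w=-8 kN/m over full span:
  R_A = wL/2 = (-8)·16/2 = -64 kN
  M_A = wL²/12 = (-8)·16²/12 = -512/3 kN·m
  R_B = wL/2 = (-8)·16/2 = -64 kN
  M_B = -wL²/12 = -(-8)·16²/12 = 512/3 kN·m
Superposition: R_A = -190/3 kN, M_A = -168 kN·m, R_B = -194/3 kN, M_B = 512/3 kN·m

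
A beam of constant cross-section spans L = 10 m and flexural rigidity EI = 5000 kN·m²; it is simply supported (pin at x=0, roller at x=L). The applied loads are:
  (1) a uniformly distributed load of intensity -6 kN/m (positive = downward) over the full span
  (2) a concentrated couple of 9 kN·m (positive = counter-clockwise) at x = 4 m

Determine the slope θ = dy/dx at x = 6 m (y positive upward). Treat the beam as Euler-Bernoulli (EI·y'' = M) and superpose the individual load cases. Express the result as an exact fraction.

θ(6) = -373/25000 rad

Load 1 — uniform load w=-6 kN/m over full span:
  θ_1 = -w(L³-6Lx²+4x³)/(24EI) = -(-6)·(10³-6·10·6²+4·6³)/(24·5000) = -37/2500 rad
Load 2 — applied couple M₀=9 kN·m at a=4 m (b=L-a=6):
  θ_2 = (M₀x²/(2L)-M₀(x-a)+C₁)/EI  [x>a] with C₁=M₀(3b²-L²)/(6L)=6/5 = (9·6²/(2·10)-9·(6-4)+(6/5))/5000 = -3/25000 rad
Superposition: θ = Σ θ_i = -373/25000 rad ≈ -0.014920 rad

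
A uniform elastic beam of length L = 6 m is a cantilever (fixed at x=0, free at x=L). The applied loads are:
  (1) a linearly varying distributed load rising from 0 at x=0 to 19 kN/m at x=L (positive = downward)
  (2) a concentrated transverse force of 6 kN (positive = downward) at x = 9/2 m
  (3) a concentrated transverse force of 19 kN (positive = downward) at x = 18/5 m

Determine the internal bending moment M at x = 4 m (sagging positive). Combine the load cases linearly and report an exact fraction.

M(4) = -331/9 kN·m

Load 1 — triangular load w₀=19 kN/m (0→w₀ over full span):
  M_1 = w₀Lx/2 - w₀L²/3 - w₀x³/(6L) = 19·6·4/2 - 19·6²/3 - 19·4³/(6·6) = -304/9 kN·m
Load 2 — point force P=6 kN at a=9/2 m (b=L-a=3/2):
  M_2 = -P(a-x)  [x≤a] = -6·((9/2)-4) = -3 kN·m
Load 3 — point force P=19 kN at a=18/5 m (b=L-a=12/5):
  M_3 = 0  [x>a] = 0 kN·m
Superposition: M = Σ M_i = -331/9 kN·m ≈ -36.777778 kN·m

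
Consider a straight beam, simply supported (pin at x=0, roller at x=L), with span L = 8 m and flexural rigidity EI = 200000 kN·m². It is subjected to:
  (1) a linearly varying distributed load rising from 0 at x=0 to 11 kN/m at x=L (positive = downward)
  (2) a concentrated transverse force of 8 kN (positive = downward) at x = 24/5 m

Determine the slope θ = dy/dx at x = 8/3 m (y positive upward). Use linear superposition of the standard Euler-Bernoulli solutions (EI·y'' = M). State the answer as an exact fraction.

Load 1 — triangular load w₀=11 kN/m (0→w₀ over full span):
  θ_1 = -w₀(7L⁴-30L²x²+15x⁴)/(360LEI) = -11·(7·8⁴-30·8²·(8/3)²+15·(8/3)⁴)/(360·8·200000) = -1144/3796875 rad
Load 2 — point force P=8 kN at a=24/5 m (b=L-a=16/5):
  θ_2 = -Pb(L²-b²-3x²)/(6LEI)  [x≤a] = -8·(16/5)·(8²-(16/5)²-3·(8/3)²)/(6·8·200000) = -304/3515625 rad
Superposition: θ = Σ θ_i = -36808/94921875 rad ≈ -0.000388 rad

θ(8/3) = -36808/94921875 rad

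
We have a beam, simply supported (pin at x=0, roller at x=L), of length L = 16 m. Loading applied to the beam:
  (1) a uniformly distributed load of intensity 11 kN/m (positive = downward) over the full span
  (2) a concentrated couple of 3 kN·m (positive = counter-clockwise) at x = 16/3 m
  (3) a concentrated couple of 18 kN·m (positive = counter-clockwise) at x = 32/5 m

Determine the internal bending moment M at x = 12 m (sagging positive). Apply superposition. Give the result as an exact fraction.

Load 1 — uniform load w=11 kN/m over full span:
  M_1 = wx(L-x)/2 = 11·12·(16-12)/2 = 264 kN·m
Load 2 — applied couple M₀=3 kN·m at a=16/3 m (b=L-a=32/3):
  M_2 = M₀x/L - M₀  [x>a] = 3·12/16 - 3 = -3/4 kN·m
Load 3 — applied couple M₀=18 kN·m at a=32/5 m (b=L-a=48/5):
  M_3 = M₀x/L - M₀  [x>a] = 18·12/16 - 18 = -9/2 kN·m
Superposition: M = Σ M_i = 1035/4 kN·m ≈ 258.750000 kN·m

M(12) = 1035/4 kN·m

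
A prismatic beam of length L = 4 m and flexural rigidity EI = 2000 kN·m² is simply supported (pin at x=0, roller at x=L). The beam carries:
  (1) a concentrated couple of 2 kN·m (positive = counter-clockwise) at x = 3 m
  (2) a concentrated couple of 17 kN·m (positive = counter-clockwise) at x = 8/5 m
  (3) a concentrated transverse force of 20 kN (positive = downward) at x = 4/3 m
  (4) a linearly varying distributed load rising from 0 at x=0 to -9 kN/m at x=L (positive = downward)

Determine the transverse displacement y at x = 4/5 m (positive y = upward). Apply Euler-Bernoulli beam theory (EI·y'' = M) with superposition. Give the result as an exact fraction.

y(4/5) = -7526099/2531250000 m

Load 1 — applied couple M₀=2 kN·m at a=3 m (b=L-a=1):
  y_1 = (M₀x³/(6L)+C₁x)/EI  [x≤a] with C₁=M₀(3b²-L²)/(6L)=-13/12 = (2·(4/5)³/(6·4)+(-13/12)·(4/5))/2000 = -103/250000 m
Load 2 — applied couple M₀=17 kN·m at a=8/5 m (b=L-a=12/5):
  y_2 = (M₀x³/(6L)+C₁x)/EI  [x≤a] with C₁=M₀(3b²-L²)/(6L)=68/75 = (17·(4/5)³/(6·4)+(68/75)·(4/5))/2000 = 17/31250 m
Load 3 — point force P=20 kN at a=4/3 m (b=L-a=8/3):
  y_3 = -Pbx(L²-b²-x²)/(6LEI)  [x≤a] = -20·(8/3)·(4/5)·(4²-(8/3)²-(4/5)²)/(6·4·2000) = -1856/253125 m
Load 4 — triangular load w₀=-9 kN/m (0→w₀ over full span):
  y_4 = -w₀x(7L⁴-10L²x²+3x⁴)/(360LEI) = -(-9)·(4/5)·(7·4⁴-10·4²·(4/5)²+3·(4/5)⁴)/(360·4·2000) = 8256/1953125 m
Superposition: y = Σ y_i = -7526099/2531250000 m ≈ -0.002973 m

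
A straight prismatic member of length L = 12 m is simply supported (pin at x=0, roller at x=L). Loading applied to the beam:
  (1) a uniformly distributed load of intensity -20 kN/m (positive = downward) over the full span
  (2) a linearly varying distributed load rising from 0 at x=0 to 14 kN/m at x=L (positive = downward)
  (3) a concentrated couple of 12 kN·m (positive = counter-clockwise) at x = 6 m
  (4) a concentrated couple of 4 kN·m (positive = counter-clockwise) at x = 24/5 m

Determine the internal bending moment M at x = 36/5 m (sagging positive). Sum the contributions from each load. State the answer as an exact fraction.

Load 1 — uniform load w=-20 kN/m over full span:
  M_1 = wx(L-x)/2 = (-20)·(36/5)·(12-(36/5))/2 = -1728/5 kN·m
Load 2 — triangular load w₀=14 kN/m (0→w₀ over full span):
  M_2 = w₀Lx/6 - w₀x³/(6L) = 14·12·(36/5)/6 - 14·(36/5)³/(6·12) = 16128/125 kN·m
Load 3 — applied couple M₀=12 kN·m at a=6 m (b=L-a=6):
  M_3 = M₀x/L - M₀  [x>a] = 12·(36/5)/12 - 12 = -24/5 kN·m
Load 4 — applied couple M₀=4 kN·m at a=24/5 m (b=L-a=36/5):
  M_4 = M₀x/L - M₀  [x>a] = 4·(36/5)/12 - 4 = -8/5 kN·m
Superposition: M = Σ M_i = -27872/125 kN·m ≈ -222.976000 kN·m

M(36/5) = -27872/125 kN·m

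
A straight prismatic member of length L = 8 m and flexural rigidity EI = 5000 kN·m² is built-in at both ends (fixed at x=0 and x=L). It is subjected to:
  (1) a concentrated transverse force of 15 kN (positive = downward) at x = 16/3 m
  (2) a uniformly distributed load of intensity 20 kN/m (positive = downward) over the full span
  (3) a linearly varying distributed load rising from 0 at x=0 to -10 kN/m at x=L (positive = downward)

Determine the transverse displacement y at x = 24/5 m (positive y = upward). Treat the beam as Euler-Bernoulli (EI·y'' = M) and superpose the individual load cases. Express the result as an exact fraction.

Load 1 — point force P=15 kN at a=16/3 m (b=L-a=8/3):
  y_1 = -Pb²x²(3aL-(3a+b)x)/(6L³EI)  [x≤a] = -15·(8/3)²·(24/5)²·(3·(16/3)·8-(3·(16/3)+(8/3))·(24/5))/(6·8³·5000) = -96/15625 m
Load 2 — uniform load w=20 kN/m over full span:
  y_2 = -wx²(L-x)²/(24EI) = -20·(24/5)²·(8-(24/5))²/(24·5000) = -3072/78125 m
Load 3 — triangular load w₀=-10 kN/m (0→w₀ over full span):
  y_3 = -w₀x²(L-x)²(x+2L)/(120LEI) = -(-10)·(24/5)²·(8-(24/5))²·((24/5)+2·8)/(120·8·5000) = 19968/1953125 m
Superposition: y = Σ y_i = -68832/1953125 m ≈ -0.035242 m

y(24/5) = -68832/1953125 m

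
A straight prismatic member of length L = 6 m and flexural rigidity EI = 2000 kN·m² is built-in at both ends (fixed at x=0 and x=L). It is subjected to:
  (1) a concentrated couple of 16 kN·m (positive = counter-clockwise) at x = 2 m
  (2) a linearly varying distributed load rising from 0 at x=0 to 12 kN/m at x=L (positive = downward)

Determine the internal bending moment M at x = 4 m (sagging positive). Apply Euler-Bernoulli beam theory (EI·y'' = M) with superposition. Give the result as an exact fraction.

Load 1 — applied couple M₀=16 kN·m at a=2 m (b=L-a=4):
  M_1 = R_Ax - M_A - M₀  [x>a] with R_A=32/9, M_A=0 = (32/9)·4 - 0 - 16 = -16/9 kN·m
Load 2 — triangular load w₀=12 kN/m (0→w₀ over full span):
  M_2 = 3w₀Lx/20 - w₀L²/30 - w₀x³/(6L) = 3·12·6·4/20 - 12·6²/30 - 12·4³/(6·6) = 112/15 kN·m
Superposition: M = Σ M_i = 256/45 kN·m ≈ 5.688889 kN·m

M(4) = 256/45 kN·m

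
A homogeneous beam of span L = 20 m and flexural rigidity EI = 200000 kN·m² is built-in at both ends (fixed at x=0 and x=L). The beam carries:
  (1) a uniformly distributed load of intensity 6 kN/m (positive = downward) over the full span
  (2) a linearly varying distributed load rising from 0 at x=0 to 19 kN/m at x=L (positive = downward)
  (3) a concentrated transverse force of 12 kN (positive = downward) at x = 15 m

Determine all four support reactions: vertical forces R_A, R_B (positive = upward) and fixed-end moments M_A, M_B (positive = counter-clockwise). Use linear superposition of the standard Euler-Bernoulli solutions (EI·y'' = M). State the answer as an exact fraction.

Load 1 — uniform load w=6 kN/m over full span:
  R_A = wL/2 = 6·20/2 = 60 kN
  M_A = wL²/12 = 6·20²/12 = 200 kN·m
  R_B = wL/2 = 6·20/2 = 60 kN
  M_B = -wL²/12 = -6·20²/12 = -200 kN·m
Load 2 — triangular load w₀=19 kN/m (0→w₀ over full span):
  R_A = 3w₀L/20 = 3·19·20/20 = 57 kN
  M_A = w₀L²/30 = 19·20²/30 = 760/3 kN·m
  R_B = 7w₀L/20 = 7·19·20/20 = 133 kN
  M_B = -w₀L²/20 = -19·20²/20 = -380 kN·m
Load 3 — point force P=12 kN at a=15 m (b=L-a=5):
  R_A = Pb²(3a+b)/L³ = 12·5²·(3·15+5)/20³ = 15/8 kN
  M_A = Pab²/L² = 12·15·5²/20² = 45/4 kN·m
  R_B = Pa²(a+3b)/L³ = 12·15²·(15+3·5)/20³ = 81/8 kN
  M_B = -Pa²b/L² = -12·15²·5/20² = -135/4 kN·m
Superposition: R_A = 951/8 kN, M_A = 5575/12 kN·m, R_B = 1625/8 kN, M_B = -2455/4 kN·m

R_A = 951/8 kN, M_A = 5575/12 kN·m, R_B = 1625/8 kN, M_B = -2455/4 kN·m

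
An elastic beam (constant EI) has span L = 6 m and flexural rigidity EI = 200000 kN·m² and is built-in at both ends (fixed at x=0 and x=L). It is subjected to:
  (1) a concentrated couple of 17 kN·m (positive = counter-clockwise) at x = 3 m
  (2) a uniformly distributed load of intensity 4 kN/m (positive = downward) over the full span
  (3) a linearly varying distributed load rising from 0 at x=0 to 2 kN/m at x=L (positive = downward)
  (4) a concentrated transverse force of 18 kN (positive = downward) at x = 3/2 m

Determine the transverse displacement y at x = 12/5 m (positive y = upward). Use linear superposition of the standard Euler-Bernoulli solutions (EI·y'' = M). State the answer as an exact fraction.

y(12/5) = -3601323/25000000000 m

Load 1 — applied couple M₀=17 kN·m at a=3 m (b=L-a=3):
  y_1 = (R_Ax³/6 - M_Ax²/2)/EI  [x≤a] with R_A=17/4, M_A=17/4 = ((17/4)·(12/5)³/6 - (17/4)·(12/5)²/2)/200000 = -153/12500000 m
Load 2 — uniform load w=4 kN/m over full span:
  y_2 = -wx²(L-x)²/(24EI) = -4·(12/5)²·(6-(12/5))²/(24·200000) = -243/3906250 m
Load 3 — triangular load w₀=2 kN/m (0→w₀ over full span):
  y_3 = -w₀x²(L-x)²(x+2L)/(120LEI) = -2·(12/5)²·(6-(12/5))²·((12/5)+2·6)/(120·6·200000) = -729/48828125 m
Load 4 — point force P=18 kN at a=3/2 m (b=L-a=9/2):
  y_4 = -Pa²(L-x)²(3bL-(3b+a)(L-x))/(6L³EI)  [x>a] = -18·(3/2)²·(6-(12/5))²·(3·(9/2)·6-(3·(9/2)+(3/2))·(6-(12/5)))/(6·6³·200000) = -2187/40000000 m
Superposition: y = Σ y_i = -3601323/25000000000 m ≈ -0.000144 m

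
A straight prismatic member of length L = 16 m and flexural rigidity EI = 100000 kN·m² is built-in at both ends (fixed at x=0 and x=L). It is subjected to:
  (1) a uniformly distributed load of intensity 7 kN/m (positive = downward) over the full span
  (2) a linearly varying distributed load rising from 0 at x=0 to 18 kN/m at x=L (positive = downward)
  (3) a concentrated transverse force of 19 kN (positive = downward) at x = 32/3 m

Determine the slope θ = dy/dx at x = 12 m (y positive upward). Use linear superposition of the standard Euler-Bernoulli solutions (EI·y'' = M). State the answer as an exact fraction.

θ(12) = 6601/1125000 rad

Load 1 — uniform load w=7 kN/m over full span:
  θ_1 = -wx(L-x)(L-2x)/(12EI) = -7·12·(16-12)·(16-2·12)/(12·100000) = 7/3125 rad
Load 2 — triangular load w₀=18 kN/m (0→w₀ over full span):
  θ_2 = -w₀(2x(L-x)(L-2x)(x+2L)+x²(L-x)²)/(120LEI) = -18·(2·12·(16-12)·(16-2·12)·(12+2·16)+12²·(16-12)²)/(120·16·100000) = 369/125000 rad
Load 3 — point force P=19 kN at a=32/3 m (b=L-a=16/3):
  θ_3 = Pa²(L-x)(2bL-(3b+a)(L-x))/(2L³EI)  [x>a] = 19·(32/3)²·(16-12)·(2·(16/3)·16-(3·(16/3)+(32/3))·(16-12))/(2·16³·100000) = 19/28125 rad
Superposition: θ = Σ θ_i = 6601/1125000 rad ≈ 0.005868 rad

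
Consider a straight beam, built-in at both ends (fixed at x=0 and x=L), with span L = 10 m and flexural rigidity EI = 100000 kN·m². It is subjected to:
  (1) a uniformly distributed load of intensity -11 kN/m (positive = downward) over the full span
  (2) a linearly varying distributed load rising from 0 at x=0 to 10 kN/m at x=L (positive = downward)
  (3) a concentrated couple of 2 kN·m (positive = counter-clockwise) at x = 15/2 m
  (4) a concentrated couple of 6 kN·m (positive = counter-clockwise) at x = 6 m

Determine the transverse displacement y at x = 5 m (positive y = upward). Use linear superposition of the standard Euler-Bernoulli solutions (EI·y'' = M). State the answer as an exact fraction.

y(5) = 1177/800000 m

Load 1 — uniform load w=-11 kN/m over full span:
  y_1 = -wx²(L-x)²/(24EI) = -(-11)·5²·(10-5)²/(24·100000) = 11/3840 m
Load 2 — triangular load w₀=10 kN/m (0→w₀ over full span):
  y_2 = -w₀x²(L-x)²(x+2L)/(120LEI) = -10·5²·(10-5)²·(5+2·10)/(120·10·100000) = -1/768 m
Load 3 — applied couple M₀=2 kN·m at a=15/2 m (b=L-a=5/2):
  y_3 = (R_Ax³/6 - M_Ax²/2)/EI  [x≤a] with R_A=9/40, M_A=5/8 = ((9/40)·5³/6 - (5/8)·5²/2)/100000 = -1/32000 m
Load 4 — applied couple M₀=6 kN·m at a=6 m (b=L-a=4):
  y_4 = (R_Ax³/6 - M_Ax²/2)/EI  [x≤a] with R_A=108/125, M_A=48/25 = ((108/125)·5³/6 - (48/25)·5²/2)/100000 = -3/50000 m
Superposition: y = Σ y_i = 1177/800000 m ≈ 0.001471 m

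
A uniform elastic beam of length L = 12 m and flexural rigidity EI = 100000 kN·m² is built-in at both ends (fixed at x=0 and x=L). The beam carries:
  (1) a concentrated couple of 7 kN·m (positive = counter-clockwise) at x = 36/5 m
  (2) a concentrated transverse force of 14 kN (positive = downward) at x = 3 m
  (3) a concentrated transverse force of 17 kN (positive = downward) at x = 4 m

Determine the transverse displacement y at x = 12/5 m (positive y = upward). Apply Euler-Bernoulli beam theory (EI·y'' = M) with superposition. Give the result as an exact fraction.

Load 1 — applied couple M₀=7 kN·m at a=36/5 m (b=L-a=24/5):
  y_1 = (R_Ax³/6 - M_Ax²/2)/EI  [x≤a] with R_A=21/25, M_A=56/25 = ((21/25)·(12/5)³/6 - (56/25)·(12/5)²/2)/100000 = -441/9765625 m
Load 2 — point force P=14 kN at a=3 m (b=L-a=9):
  y_2 = -Pb²x²(3aL-(3a+b)x)/(6L³EI)  [x≤a] = -14·9²·(12/5)²·(3·3·12-(3·3+9)·(12/5))/(6·12³·100000) = -5103/12500000 m
Load 3 — point force P=17 kN at a=4 m (b=L-a=8):
  y_3 = -Pb²x²(3aL-(3a+b)x)/(6L³EI)  [x≤a] = -17·8²·(12/5)²·(3·4·12-(3·4+8)·(12/5))/(6·12³·100000) = -136/234375 m
Superposition: y = Σ y_i = -969061/937500000 m ≈ -0.001034 m

y(12/5) = -969061/937500000 m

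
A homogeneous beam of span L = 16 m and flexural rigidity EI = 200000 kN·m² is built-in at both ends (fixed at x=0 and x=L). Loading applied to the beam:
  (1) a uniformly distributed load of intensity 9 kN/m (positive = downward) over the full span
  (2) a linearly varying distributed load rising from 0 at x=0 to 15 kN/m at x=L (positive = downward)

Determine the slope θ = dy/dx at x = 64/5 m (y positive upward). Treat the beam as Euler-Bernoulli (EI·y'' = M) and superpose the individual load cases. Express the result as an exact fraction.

θ(64/5) = 1088/390625 rad

Load 1 — uniform load w=9 kN/m over full span:
  θ_1 = -wx(L-x)(L-2x)/(12EI) = -9·(64/5)·(16-(64/5))·(16-2·(64/5))/(12·200000) = 576/390625 rad
Load 2 — triangular load w₀=15 kN/m (0→w₀ over full span):
  θ_2 = -w₀(2x(L-x)(L-2x)(x+2L)+x²(L-x)²)/(120LEI) = -15·(2·(64/5)·(16-(64/5))·(16-2·(64/5))·((64/5)+2·16)+(64/5)²·(16-(64/5))²)/(120·16·200000) = 512/390625 rad
Superposition: θ = Σ θ_i = 1088/390625 rad ≈ 0.002785 rad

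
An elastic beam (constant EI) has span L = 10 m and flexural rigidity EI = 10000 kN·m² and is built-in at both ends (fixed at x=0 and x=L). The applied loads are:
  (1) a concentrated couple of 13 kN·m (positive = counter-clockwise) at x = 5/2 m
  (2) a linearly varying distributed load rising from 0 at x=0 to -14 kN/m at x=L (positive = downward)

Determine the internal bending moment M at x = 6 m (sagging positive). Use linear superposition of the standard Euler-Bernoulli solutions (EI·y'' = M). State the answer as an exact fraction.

Load 1 — applied couple M₀=13 kN·m at a=5/2 m (b=L-a=15/2):
  M_1 = R_Ax - M_A - M₀  [x>a] with R_A=117/80, M_A=-39/16 = (117/80)·6 - (-39/16) - 13 = -143/80 kN·m
Load 2 — triangular load w₀=-14 kN/m (0→w₀ over full span):
  M_2 = 3w₀Lx/20 - w₀L²/30 - w₀x³/(6L) = 3·(-14)·10·6/20 - (-14)·10²/30 - (-14)·6³/(6·10) = -434/15 kN·m
Superposition: M = Σ M_i = -7373/240 kN·m ≈ -30.720833 kN·m

M(6) = -7373/240 kN·m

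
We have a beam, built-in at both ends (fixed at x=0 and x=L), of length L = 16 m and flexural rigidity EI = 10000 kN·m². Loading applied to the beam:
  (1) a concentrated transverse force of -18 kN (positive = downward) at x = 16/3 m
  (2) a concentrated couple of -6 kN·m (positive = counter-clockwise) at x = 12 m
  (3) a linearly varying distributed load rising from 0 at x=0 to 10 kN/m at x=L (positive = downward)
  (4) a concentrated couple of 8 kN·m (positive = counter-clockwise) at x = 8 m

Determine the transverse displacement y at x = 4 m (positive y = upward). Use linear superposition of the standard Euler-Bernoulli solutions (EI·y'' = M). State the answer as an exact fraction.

y(4) = -4147/180000 m

Load 1 — point force P=-18 kN at a=16/3 m (b=L-a=32/3):
  y_1 = -Pb²x²(3aL-(3a+b)x)/(6L³EI)  [x≤a] = -(-18)·(32/3)²·4²·(3·(16/3)·16-(3·(16/3)+(32/3))·4)/(6·16³·10000) = 112/5625 m
Load 2 — applied couple M₀=-6 kN·m at a=12 m (b=L-a=4):
  y_2 = (R_Ax³/6 - M_Ax²/2)/EI  [x≤a] with R_A=-27/64, M_A=-15/8 = ((-27/64)·4³/6 - (-15/8)·4²/2)/10000 = 21/20000 m
Load 3 — triangular load w₀=10 kN/m (0→w₀ over full span):
  y_3 = -w₀x²(L-x)²(x+2L)/(120LEI) = -10·4²·(16-4)²·(4+2·16)/(120·16·10000) = -27/625 m
Load 4 — applied couple M₀=8 kN·m at a=8 m (b=L-a=8):
  y_4 = (R_Ax³/6 - M_Ax²/2)/EI  [x≤a] with R_A=3/4, M_A=2 = ((3/4)·4³/6 - 2·4²/2)/10000 = -1/1250 m
Superposition: y = Σ y_i = -4147/180000 m ≈ -0.023039 m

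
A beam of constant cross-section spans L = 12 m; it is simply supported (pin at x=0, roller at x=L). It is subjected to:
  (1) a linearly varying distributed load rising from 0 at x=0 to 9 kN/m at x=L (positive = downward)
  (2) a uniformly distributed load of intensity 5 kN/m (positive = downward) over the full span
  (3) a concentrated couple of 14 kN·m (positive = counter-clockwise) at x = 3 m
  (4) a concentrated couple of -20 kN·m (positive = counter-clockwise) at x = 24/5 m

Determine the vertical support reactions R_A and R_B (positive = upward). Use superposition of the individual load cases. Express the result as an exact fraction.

R_A = 95/2 kN, R_B = 133/2 kN

Load 1 — triangular load w₀=9 kN/m (0→w₀ over full span):
  R_A = w₀L/6 = 9·12/6 = 18 kN
  R_B = w₀L/3 = 9·12/3 = 36 kN
Load 2 — uniform load w=5 kN/m over full span:
  R_A = wL/2 = 5·12/2 = 30 kN
  R_B = wL/2 = 5·12/2 = 30 kN
Load 3 — applied couple M₀=14 kN·m at a=3 m (b=L-a=9):
  R_A = M₀/L = 14/12 = 7/6 kN
  R_B = -M₀/L = -14/12 = -7/6 kN
Load 4 — applied couple M₀=-20 kN·m at a=24/5 m (b=L-a=36/5):
  R_A = M₀/L = (-20)/12 = -5/3 kN
  R_B = -M₀/L = -(-20)/12 = 5/3 kN
Superposition: R_A = 95/2 kN, R_B = 133/2 kN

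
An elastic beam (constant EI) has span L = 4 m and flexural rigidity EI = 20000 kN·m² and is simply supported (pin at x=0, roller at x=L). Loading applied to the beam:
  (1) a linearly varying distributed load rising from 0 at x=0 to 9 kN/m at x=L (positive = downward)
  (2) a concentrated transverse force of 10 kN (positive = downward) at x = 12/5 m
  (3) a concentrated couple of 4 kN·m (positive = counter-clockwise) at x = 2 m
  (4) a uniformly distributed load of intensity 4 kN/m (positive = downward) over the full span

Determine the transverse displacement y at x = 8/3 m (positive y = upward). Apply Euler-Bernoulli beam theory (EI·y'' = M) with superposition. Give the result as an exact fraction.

Load 1 — triangular load w₀=9 kN/m (0→w₀ over full span):
  y_1 = -w₀x(7L⁴-10L²x²+3x⁴)/(360LEI) = -9·(8/3)·(7·4⁴-10·4²·(8/3)²+3·(8/3)⁴)/(360·4·20000) = -34/50625 m
Load 2 — point force P=10 kN at a=12/5 m (b=L-a=8/5):
  y_2 = -Pa(L-x)(2Lx-a²-x²)/(6LEI)  [x>a] = -10·(12/5)·(4-(8/3))·(2·4·(8/3)-(12/5)²-(8/3)²)/(6·4·20000) = -238/421875 m
Load 3 — applied couple M₀=4 kN·m at a=2 m (b=L-a=2):
  y_3 = (M₀x³/(6L)-M₀(x-a)²/2+C₁x)/EI  [x>a] with C₁=M₀(3b²-L²)/(6L)=-2/3 = (4·(8/3)³/(6·4)-4·((8/3)-2)²/2+(-2/3)·(8/3))/20000 = 1/40500 m
Load 4 — uniform load w=4 kN/m over full span:
  y_4 = -wx(L³-2Lx²+x³)/(24EI) = -4·(8/3)·(4³-2·4·(8/3)²+(8/3)³)/(24·20000) = -88/151875 m
Superposition: y = Σ y_i = -27193/15187500 m ≈ -0.001790 m

y(8/3) = -27193/15187500 m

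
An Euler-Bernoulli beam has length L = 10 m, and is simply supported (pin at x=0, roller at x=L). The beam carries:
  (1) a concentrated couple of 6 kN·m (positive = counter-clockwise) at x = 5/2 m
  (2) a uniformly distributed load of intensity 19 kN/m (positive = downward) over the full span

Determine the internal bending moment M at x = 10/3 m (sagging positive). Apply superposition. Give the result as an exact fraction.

M(10/3) = 1864/9 kN·m

Load 1 — applied couple M₀=6 kN·m at a=5/2 m (b=L-a=15/2):
  M_1 = M₀x/L - M₀  [x>a] = 6·(10/3)/10 - 6 = -4 kN·m
Load 2 — uniform load w=19 kN/m over full span:
  M_2 = wx(L-x)/2 = 19·(10/3)·(10-(10/3))/2 = 1900/9 kN·m
Superposition: M = Σ M_i = 1864/9 kN·m ≈ 207.111111 kN·m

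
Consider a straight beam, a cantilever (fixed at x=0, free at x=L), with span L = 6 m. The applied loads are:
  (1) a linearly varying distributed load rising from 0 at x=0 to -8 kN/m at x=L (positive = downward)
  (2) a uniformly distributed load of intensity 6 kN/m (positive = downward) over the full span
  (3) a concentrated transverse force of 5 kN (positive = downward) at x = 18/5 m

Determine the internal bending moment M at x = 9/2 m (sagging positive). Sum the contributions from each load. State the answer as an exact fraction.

M(9/2) = 3/2 kN·m

Load 1 — triangular load w₀=-8 kN/m (0→w₀ over full span):
  M_1 = w₀Lx/2 - w₀L²/3 - w₀x³/(6L) = (-8)·6·(9/2)/2 - (-8)·6²/3 - (-8)·(9/2)³/(6·6) = 33/4 kN·m
Load 2 — uniform load w=6 kN/m over full span:
  M_2 = -w(L-x)²/2 = -6·(6-(9/2))²/2 = -27/4 kN·m
Load 3 — point force P=5 kN at a=18/5 m (b=L-a=12/5):
  M_3 = 0  [x>a] = 0 kN·m
Superposition: M = Σ M_i = 3/2 kN·m ≈ 1.500000 kN·m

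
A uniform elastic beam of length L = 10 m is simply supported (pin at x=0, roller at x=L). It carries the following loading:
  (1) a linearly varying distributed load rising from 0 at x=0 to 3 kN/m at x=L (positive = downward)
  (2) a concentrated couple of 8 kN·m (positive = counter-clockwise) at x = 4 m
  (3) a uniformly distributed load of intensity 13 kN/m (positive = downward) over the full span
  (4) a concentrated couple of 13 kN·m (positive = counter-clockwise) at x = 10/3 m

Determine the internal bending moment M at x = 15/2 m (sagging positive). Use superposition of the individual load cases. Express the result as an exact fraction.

Load 1 — triangular load w₀=3 kN/m (0→w₀ over full span):
  M_1 = w₀Lx/6 - w₀x³/(6L) = 3·10·(15/2)/6 - 3·(15/2)³/(6·10) = 525/32 kN·m
Load 2 — applied couple M₀=8 kN·m at a=4 m (b=L-a=6):
  M_2 = M₀x/L - M₀  [x>a] = 8·(15/2)/10 - 8 = -2 kN·m
Load 3 — uniform load w=13 kN/m over full span:
  M_3 = wx(L-x)/2 = 13·(15/2)·(10-(15/2))/2 = 975/8 kN·m
Load 4 — applied couple M₀=13 kN·m at a=10/3 m (b=L-a=20/3):
  M_4 = M₀x/L - M₀  [x>a] = 13·(15/2)/10 - 13 = -13/4 kN·m
Superposition: M = Σ M_i = 4257/32 kN·m ≈ 133.031250 kN·m

M(15/2) = 4257/32 kN·m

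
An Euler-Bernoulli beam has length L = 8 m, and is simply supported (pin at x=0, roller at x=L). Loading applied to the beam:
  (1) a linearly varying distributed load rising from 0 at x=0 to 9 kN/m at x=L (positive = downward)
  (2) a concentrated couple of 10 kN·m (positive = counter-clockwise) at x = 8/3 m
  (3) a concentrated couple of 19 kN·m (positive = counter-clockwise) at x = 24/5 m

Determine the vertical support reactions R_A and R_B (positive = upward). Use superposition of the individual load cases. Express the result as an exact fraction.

Load 1 — triangular load w₀=9 kN/m (0→w₀ over full span):
  R_A = w₀L/6 = 9·8/6 = 12 kN
  R_B = w₀L/3 = 9·8/3 = 24 kN
Load 2 — applied couple M₀=10 kN·m at a=8/3 m (b=L-a=16/3):
  R_A = M₀/L = 10/8 = 5/4 kN
  R_B = -M₀/L = -10/8 = -5/4 kN
Load 3 — applied couple M₀=19 kN·m at a=24/5 m (b=L-a=16/5):
  R_A = M₀/L = 19/8 kN
  R_B = -M₀/L = -19/8 kN
Superposition: R_A = 125/8 kN, R_B = 163/8 kN

R_A = 125/8 kN, R_B = 163/8 kN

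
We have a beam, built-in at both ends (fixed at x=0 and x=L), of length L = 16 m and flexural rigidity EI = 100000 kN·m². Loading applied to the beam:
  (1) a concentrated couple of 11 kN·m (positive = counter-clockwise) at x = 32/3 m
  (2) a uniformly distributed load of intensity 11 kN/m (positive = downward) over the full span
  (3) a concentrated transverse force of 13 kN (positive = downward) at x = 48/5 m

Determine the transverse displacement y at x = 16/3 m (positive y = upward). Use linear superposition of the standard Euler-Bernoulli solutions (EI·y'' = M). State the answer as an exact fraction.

Load 1 — applied couple M₀=11 kN·m at a=32/3 m (b=L-a=16/3):
  y_1 = (R_Ax³/6 - M_Ax²/2)/EI  [x≤a] with R_A=11/12, M_A=11/3 = ((11/12)·(16/3)³/6 - (11/3)·(16/3)²/2)/100000 = -44/151875 m
Load 2 — uniform load w=11 kN/m over full span:
  y_2 = -wx²(L-x)²/(24EI) = -11·(16/3)²·(16-(16/3))²/(24·100000) = -11264/759375 m
Load 3 — point force P=13 kN at a=48/5 m (b=L-a=32/5):
  y_3 = -Pb²x²(3aL-(3a+b)x)/(6L³EI)  [x≤a] = -13·(32/5)²·(16/3)²·(3·(48/5)·16-(3·(48/5)+(32/5))·(16/3))/(6·16³·100000) = -53248/31640625 m
Superposition: y = Σ y_i = -531748/31640625 m ≈ -0.016806 m

y(16/3) = -531748/31640625 m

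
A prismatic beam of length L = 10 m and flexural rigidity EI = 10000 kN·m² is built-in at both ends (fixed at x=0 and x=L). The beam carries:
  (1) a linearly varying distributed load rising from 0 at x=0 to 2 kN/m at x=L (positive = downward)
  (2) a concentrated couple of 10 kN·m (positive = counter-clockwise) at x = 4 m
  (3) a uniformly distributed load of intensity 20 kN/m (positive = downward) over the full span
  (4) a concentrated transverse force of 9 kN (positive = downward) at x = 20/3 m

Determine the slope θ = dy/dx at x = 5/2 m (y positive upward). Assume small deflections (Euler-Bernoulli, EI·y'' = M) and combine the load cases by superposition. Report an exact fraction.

θ(5/2) = -21983/1280000 rad

Load 1 — triangular load w₀=2 kN/m (0→w₀ over full span):
  θ_1 = -w₀(2x(L-x)(L-2x)(x+2L)+x²(L-x)²)/(120LEI) = -2·(2·(5/2)·(10-(5/2))·(10-2·(5/2))·((5/2)+2·10)+(5/2)²·(10-(5/2))²)/(120·10·10000) = -39/51200 rad
Load 2 — applied couple M₀=10 kN·m at a=4 m (b=L-a=6):
  θ_2 = (R_Ax²/2 - M_Ax)/EI  [x≤a] with R_A=36/25, M_A=6/5 = ((36/25)·(5/2)²/2 - (6/5)·(5/2))/10000 = 3/20000 rad
Load 3 — uniform load w=20 kN/m over full span:
  θ_3 = -wx(L-x)(L-2x)/(12EI) = -20·(5/2)·(10-(5/2))·(10-2·(5/2))/(12·10000) = -1/64 rad
Load 4 — point force P=9 kN at a=20/3 m (b=L-a=10/3):
  θ_4 = -Pb²x(2aL-(3a+b)x)/(2L³EI)  [x≤a] = -9·(10/3)²·(5/2)·(2·(20/3)·10-(3·(20/3)+(10/3))·(5/2))/(2·10³·10000) = -3/3200 rad
Superposition: θ = Σ θ_i = -21983/1280000 rad ≈ -0.017174 rad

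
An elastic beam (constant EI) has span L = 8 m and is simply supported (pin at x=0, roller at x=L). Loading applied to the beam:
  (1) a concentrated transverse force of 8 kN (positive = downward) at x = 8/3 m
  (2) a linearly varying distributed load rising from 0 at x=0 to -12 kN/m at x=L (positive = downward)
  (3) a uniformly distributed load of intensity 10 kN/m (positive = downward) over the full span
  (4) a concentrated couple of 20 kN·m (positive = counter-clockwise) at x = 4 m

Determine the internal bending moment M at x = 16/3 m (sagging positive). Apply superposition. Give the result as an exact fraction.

Load 1 — point force P=8 kN at a=8/3 m (b=L-a=16/3):
  M_1 = Pa(L-x)/L  [x>a] = 8·(8/3)·(8-(16/3))/8 = 64/9 kN·m
Load 2 — triangular load w₀=-12 kN/m (0→w₀ over full span):
  M_2 = w₀Lx/6 - w₀x³/(6L) = (-12)·8·(16/3)/6 - (-12)·(16/3)³/(6·8) = -1280/27 kN·m
Load 3 — uniform load w=10 kN/m over full span:
  M_3 = wx(L-x)/2 = 10·(16/3)·(8-(16/3))/2 = 640/9 kN·m
Load 4 — applied couple M₀=20 kN·m at a=4 m (b=L-a=4):
  M_4 = M₀x/L - M₀  [x>a] = 20·(16/3)/8 - 20 = -20/3 kN·m
Superposition: M = Σ M_i = 652/27 kN·m ≈ 24.148148 kN·m

M(16/3) = 652/27 kN·m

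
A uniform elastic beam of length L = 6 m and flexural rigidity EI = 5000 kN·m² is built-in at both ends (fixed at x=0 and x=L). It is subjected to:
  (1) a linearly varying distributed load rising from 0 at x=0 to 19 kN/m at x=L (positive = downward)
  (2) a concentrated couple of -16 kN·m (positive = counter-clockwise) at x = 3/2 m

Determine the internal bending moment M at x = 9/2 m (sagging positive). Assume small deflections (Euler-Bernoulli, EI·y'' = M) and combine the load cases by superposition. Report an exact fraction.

M(9/2) = 889/160 kN·m

Load 1 — triangular load w₀=19 kN/m (0→w₀ over full span):
  M_1 = 3w₀Lx/20 - w₀L²/30 - w₀x³/(6L) = 3·19·6·(9/2)/20 - 19·6²/30 - 19·(9/2)³/(6·6) = 969/160 kN·m
Load 2 — applied couple M₀=-16 kN·m at a=3/2 m (b=L-a=9/2):
  M_2 = R_Ax - M_A - M₀  [x>a] with R_A=-3, M_A=3 = (-3)·(9/2) - 3 - (-16) = -1/2 kN·m
Superposition: M = Σ M_i = 889/160 kN·m ≈ 5.556250 kN·m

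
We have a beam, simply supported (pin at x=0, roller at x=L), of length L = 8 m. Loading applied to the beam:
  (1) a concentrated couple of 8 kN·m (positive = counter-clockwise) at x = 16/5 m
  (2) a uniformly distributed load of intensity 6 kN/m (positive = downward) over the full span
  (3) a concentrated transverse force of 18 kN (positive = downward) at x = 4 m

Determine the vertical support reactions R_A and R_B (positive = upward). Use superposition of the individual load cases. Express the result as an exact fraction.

Load 1 — applied couple M₀=8 kN·m at a=16/5 m (b=L-a=24/5):
  R_A = M₀/L = 8/8 = 1 kN
  R_B = -M₀/L = -8/8 = -1 kN
Load 2 — uniform load w=6 kN/m over full span:
  R_A = wL/2 = 6·8/2 = 24 kN
  R_B = wL/2 = 6·8/2 = 24 kN
Load 3 — point force P=18 kN at a=4 m (b=L-a=4):
  R_A = Pb/L = 18·4/8 = 9 kN
  R_B = Pa/L = 18·4/8 = 9 kN
Superposition: R_A = 34 kN, R_B = 32 kN

R_A = 34 kN, R_B = 32 kN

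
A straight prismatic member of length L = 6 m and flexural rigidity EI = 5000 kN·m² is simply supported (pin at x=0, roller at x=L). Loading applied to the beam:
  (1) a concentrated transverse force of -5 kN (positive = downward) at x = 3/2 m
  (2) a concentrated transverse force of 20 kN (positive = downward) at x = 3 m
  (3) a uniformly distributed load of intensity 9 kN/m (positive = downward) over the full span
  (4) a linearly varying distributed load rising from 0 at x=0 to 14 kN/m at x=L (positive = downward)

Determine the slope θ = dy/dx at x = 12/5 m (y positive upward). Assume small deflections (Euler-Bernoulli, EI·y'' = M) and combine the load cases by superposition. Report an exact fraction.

θ(12/5) = -1216257/100000000 rad

Load 1 — point force P=-5 kN at a=3/2 m (b=L-a=9/2):
  θ_1 = -Pa(2L²-6Lx+3x²+a²)/(6LEI)  [x>a] = -(-5)·(3/2)·(2·6²-6·6·(12/5)+3·(12/5)²+(3/2)²)/(6·6·5000) = 171/800000 rad
Load 2 — point force P=20 kN at a=3 m (b=L-a=3):
  θ_2 = -Pb(L²-b²-3x²)/(6LEI)  [x≤a] = -20·3·(6²-3²-3·(12/5)²)/(6·6·5000) = -81/25000 rad
Load 3 — uniform load w=9 kN/m over full span:
  θ_3 = -w(L³-6Lx²+4x³)/(24EI) = -9·(6³-6·6·(12/5)²+4·(12/5)³)/(24·5000) = -2997/625000 rad
Load 4 — triangular load w₀=14 kN/m (0→w₀ over full span):
  θ_4 = -w₀(7L⁴-30L²x²+15x⁴)/(360LEI) = -14·(7·6⁴-30·6²·(12/5)²+15·(12/5)⁴)/(360·6·5000) = -6783/1562500 rad
Superposition: θ = Σ θ_i = -1216257/100000000 rad ≈ -0.012163 rad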